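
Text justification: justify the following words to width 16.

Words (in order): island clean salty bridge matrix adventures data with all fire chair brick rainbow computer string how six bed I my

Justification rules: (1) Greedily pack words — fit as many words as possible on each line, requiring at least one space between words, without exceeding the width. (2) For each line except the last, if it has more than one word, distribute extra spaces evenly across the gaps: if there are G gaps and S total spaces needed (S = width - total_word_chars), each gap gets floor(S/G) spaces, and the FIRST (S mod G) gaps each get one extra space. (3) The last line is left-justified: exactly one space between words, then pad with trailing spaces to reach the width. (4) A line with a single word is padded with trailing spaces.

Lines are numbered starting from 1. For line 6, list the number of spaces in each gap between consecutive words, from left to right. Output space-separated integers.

Line 1: ['island', 'clean'] (min_width=12, slack=4)
Line 2: ['salty', 'bridge'] (min_width=12, slack=4)
Line 3: ['matrix'] (min_width=6, slack=10)
Line 4: ['adventures', 'data'] (min_width=15, slack=1)
Line 5: ['with', 'all', 'fire'] (min_width=13, slack=3)
Line 6: ['chair', 'brick'] (min_width=11, slack=5)
Line 7: ['rainbow', 'computer'] (min_width=16, slack=0)
Line 8: ['string', 'how', 'six'] (min_width=14, slack=2)
Line 9: ['bed', 'I', 'my'] (min_width=8, slack=8)

Answer: 6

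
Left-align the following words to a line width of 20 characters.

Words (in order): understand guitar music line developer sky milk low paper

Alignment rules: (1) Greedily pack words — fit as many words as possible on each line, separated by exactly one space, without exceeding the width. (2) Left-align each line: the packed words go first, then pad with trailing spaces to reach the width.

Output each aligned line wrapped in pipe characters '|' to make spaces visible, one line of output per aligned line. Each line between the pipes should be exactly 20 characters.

Answer: |understand guitar   |
|music line developer|
|sky milk low paper  |

Derivation:
Line 1: ['understand', 'guitar'] (min_width=17, slack=3)
Line 2: ['music', 'line', 'developer'] (min_width=20, slack=0)
Line 3: ['sky', 'milk', 'low', 'paper'] (min_width=18, slack=2)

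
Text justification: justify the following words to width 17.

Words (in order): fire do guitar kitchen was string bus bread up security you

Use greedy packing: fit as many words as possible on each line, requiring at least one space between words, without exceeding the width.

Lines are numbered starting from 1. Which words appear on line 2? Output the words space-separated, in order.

Answer: kitchen was

Derivation:
Line 1: ['fire', 'do', 'guitar'] (min_width=14, slack=3)
Line 2: ['kitchen', 'was'] (min_width=11, slack=6)
Line 3: ['string', 'bus', 'bread'] (min_width=16, slack=1)
Line 4: ['up', 'security', 'you'] (min_width=15, slack=2)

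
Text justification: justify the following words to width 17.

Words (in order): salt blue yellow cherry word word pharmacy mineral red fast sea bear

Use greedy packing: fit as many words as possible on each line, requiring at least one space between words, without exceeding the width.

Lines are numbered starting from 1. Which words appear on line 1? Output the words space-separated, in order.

Line 1: ['salt', 'blue', 'yellow'] (min_width=16, slack=1)
Line 2: ['cherry', 'word', 'word'] (min_width=16, slack=1)
Line 3: ['pharmacy', 'mineral'] (min_width=16, slack=1)
Line 4: ['red', 'fast', 'sea', 'bear'] (min_width=17, slack=0)

Answer: salt blue yellow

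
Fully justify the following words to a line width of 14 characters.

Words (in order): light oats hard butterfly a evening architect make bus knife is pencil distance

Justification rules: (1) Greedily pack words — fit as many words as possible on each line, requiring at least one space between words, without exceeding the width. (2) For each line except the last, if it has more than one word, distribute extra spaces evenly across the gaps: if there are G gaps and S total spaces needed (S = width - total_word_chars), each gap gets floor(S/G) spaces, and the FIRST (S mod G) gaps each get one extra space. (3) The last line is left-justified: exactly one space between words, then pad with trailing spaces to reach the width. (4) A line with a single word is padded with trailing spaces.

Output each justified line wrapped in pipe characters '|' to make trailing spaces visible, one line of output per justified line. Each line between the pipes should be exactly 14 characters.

Answer: |light     oats|
|hard butterfly|
|a      evening|
|architect make|
|bus  knife  is|
|pencil        |
|distance      |

Derivation:
Line 1: ['light', 'oats'] (min_width=10, slack=4)
Line 2: ['hard', 'butterfly'] (min_width=14, slack=0)
Line 3: ['a', 'evening'] (min_width=9, slack=5)
Line 4: ['architect', 'make'] (min_width=14, slack=0)
Line 5: ['bus', 'knife', 'is'] (min_width=12, slack=2)
Line 6: ['pencil'] (min_width=6, slack=8)
Line 7: ['distance'] (min_width=8, slack=6)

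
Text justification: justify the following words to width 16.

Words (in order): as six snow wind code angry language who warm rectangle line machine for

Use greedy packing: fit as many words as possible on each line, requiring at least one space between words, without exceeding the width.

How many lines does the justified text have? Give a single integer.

Answer: 5

Derivation:
Line 1: ['as', 'six', 'snow', 'wind'] (min_width=16, slack=0)
Line 2: ['code', 'angry'] (min_width=10, slack=6)
Line 3: ['language', 'who'] (min_width=12, slack=4)
Line 4: ['warm', 'rectangle'] (min_width=14, slack=2)
Line 5: ['line', 'machine', 'for'] (min_width=16, slack=0)
Total lines: 5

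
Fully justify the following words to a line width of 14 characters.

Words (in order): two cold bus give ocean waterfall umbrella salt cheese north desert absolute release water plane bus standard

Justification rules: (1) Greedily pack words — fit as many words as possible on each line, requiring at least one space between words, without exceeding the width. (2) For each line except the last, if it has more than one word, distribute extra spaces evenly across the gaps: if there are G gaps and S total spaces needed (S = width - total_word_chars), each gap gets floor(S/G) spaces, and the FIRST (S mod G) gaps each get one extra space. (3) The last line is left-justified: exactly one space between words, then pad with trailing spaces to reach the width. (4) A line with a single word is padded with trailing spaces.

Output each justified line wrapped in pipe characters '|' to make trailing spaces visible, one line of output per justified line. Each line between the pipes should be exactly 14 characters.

Line 1: ['two', 'cold', 'bus'] (min_width=12, slack=2)
Line 2: ['give', 'ocean'] (min_width=10, slack=4)
Line 3: ['waterfall'] (min_width=9, slack=5)
Line 4: ['umbrella', 'salt'] (min_width=13, slack=1)
Line 5: ['cheese', 'north'] (min_width=12, slack=2)
Line 6: ['desert'] (min_width=6, slack=8)
Line 7: ['absolute'] (min_width=8, slack=6)
Line 8: ['release', 'water'] (min_width=13, slack=1)
Line 9: ['plane', 'bus'] (min_width=9, slack=5)
Line 10: ['standard'] (min_width=8, slack=6)

Answer: |two  cold  bus|
|give     ocean|
|waterfall     |
|umbrella  salt|
|cheese   north|
|desert        |
|absolute      |
|release  water|
|plane      bus|
|standard      |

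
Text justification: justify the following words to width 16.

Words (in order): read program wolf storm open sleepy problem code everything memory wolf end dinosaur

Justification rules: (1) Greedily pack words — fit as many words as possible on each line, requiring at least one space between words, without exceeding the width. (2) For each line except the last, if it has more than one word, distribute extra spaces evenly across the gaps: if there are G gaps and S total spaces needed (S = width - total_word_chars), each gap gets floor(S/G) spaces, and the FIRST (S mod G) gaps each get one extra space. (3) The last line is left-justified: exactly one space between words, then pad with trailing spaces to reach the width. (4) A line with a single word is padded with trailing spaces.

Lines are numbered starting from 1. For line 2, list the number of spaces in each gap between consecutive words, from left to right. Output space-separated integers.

Line 1: ['read', 'program'] (min_width=12, slack=4)
Line 2: ['wolf', 'storm', 'open'] (min_width=15, slack=1)
Line 3: ['sleepy', 'problem'] (min_width=14, slack=2)
Line 4: ['code', 'everything'] (min_width=15, slack=1)
Line 5: ['memory', 'wolf', 'end'] (min_width=15, slack=1)
Line 6: ['dinosaur'] (min_width=8, slack=8)

Answer: 2 1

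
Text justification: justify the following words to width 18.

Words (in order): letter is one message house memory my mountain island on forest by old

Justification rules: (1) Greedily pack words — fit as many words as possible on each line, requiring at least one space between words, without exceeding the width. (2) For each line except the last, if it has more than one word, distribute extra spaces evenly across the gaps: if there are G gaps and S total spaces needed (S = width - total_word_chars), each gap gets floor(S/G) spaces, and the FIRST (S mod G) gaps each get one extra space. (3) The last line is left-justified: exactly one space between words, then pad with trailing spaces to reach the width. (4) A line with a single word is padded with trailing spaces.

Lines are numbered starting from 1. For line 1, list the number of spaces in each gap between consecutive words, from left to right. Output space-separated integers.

Line 1: ['letter', 'is', 'one'] (min_width=13, slack=5)
Line 2: ['message', 'house'] (min_width=13, slack=5)
Line 3: ['memory', 'my', 'mountain'] (min_width=18, slack=0)
Line 4: ['island', 'on', 'forest'] (min_width=16, slack=2)
Line 5: ['by', 'old'] (min_width=6, slack=12)

Answer: 4 3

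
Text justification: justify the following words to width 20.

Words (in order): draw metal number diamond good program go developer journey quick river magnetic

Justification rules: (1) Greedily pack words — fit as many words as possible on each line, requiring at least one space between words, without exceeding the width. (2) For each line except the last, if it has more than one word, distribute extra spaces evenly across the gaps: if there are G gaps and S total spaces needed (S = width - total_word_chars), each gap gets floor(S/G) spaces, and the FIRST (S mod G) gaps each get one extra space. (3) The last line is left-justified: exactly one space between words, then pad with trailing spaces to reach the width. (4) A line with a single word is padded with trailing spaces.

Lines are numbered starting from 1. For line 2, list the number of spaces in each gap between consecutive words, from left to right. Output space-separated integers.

Line 1: ['draw', 'metal', 'number'] (min_width=17, slack=3)
Line 2: ['diamond', 'good', 'program'] (min_width=20, slack=0)
Line 3: ['go', 'developer', 'journey'] (min_width=20, slack=0)
Line 4: ['quick', 'river', 'magnetic'] (min_width=20, slack=0)

Answer: 1 1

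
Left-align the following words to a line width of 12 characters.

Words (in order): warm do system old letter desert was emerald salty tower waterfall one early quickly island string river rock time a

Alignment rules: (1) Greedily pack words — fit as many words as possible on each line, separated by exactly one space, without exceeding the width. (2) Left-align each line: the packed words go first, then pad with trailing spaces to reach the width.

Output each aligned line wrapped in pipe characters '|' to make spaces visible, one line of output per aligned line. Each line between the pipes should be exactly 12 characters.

Line 1: ['warm', 'do'] (min_width=7, slack=5)
Line 2: ['system', 'old'] (min_width=10, slack=2)
Line 3: ['letter'] (min_width=6, slack=6)
Line 4: ['desert', 'was'] (min_width=10, slack=2)
Line 5: ['emerald'] (min_width=7, slack=5)
Line 6: ['salty', 'tower'] (min_width=11, slack=1)
Line 7: ['waterfall'] (min_width=9, slack=3)
Line 8: ['one', 'early'] (min_width=9, slack=3)
Line 9: ['quickly'] (min_width=7, slack=5)
Line 10: ['island'] (min_width=6, slack=6)
Line 11: ['string', 'river'] (min_width=12, slack=0)
Line 12: ['rock', 'time', 'a'] (min_width=11, slack=1)

Answer: |warm do     |
|system old  |
|letter      |
|desert was  |
|emerald     |
|salty tower |
|waterfall   |
|one early   |
|quickly     |
|island      |
|string river|
|rock time a |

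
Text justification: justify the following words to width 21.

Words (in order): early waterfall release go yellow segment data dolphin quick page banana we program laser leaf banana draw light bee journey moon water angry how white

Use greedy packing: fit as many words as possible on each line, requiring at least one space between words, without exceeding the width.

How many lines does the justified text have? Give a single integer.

Line 1: ['early', 'waterfall'] (min_width=15, slack=6)
Line 2: ['release', 'go', 'yellow'] (min_width=17, slack=4)
Line 3: ['segment', 'data', 'dolphin'] (min_width=20, slack=1)
Line 4: ['quick', 'page', 'banana', 'we'] (min_width=20, slack=1)
Line 5: ['program', 'laser', 'leaf'] (min_width=18, slack=3)
Line 6: ['banana', 'draw', 'light', 'bee'] (min_width=21, slack=0)
Line 7: ['journey', 'moon', 'water'] (min_width=18, slack=3)
Line 8: ['angry', 'how', 'white'] (min_width=15, slack=6)
Total lines: 8

Answer: 8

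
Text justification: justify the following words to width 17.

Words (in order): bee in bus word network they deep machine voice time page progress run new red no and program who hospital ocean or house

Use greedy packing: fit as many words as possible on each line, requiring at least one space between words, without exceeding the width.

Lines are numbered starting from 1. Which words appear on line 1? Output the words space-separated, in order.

Line 1: ['bee', 'in', 'bus', 'word'] (min_width=15, slack=2)
Line 2: ['network', 'they', 'deep'] (min_width=17, slack=0)
Line 3: ['machine', 'voice'] (min_width=13, slack=4)
Line 4: ['time', 'page'] (min_width=9, slack=8)
Line 5: ['progress', 'run', 'new'] (min_width=16, slack=1)
Line 6: ['red', 'no', 'and'] (min_width=10, slack=7)
Line 7: ['program', 'who'] (min_width=11, slack=6)
Line 8: ['hospital', 'ocean', 'or'] (min_width=17, slack=0)
Line 9: ['house'] (min_width=5, slack=12)

Answer: bee in bus word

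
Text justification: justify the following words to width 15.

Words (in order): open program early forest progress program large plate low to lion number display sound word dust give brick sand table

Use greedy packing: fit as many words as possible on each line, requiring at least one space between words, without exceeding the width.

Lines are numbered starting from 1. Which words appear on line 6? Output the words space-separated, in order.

Answer: lion number

Derivation:
Line 1: ['open', 'program'] (min_width=12, slack=3)
Line 2: ['early', 'forest'] (min_width=12, slack=3)
Line 3: ['progress'] (min_width=8, slack=7)
Line 4: ['program', 'large'] (min_width=13, slack=2)
Line 5: ['plate', 'low', 'to'] (min_width=12, slack=3)
Line 6: ['lion', 'number'] (min_width=11, slack=4)
Line 7: ['display', 'sound'] (min_width=13, slack=2)
Line 8: ['word', 'dust', 'give'] (min_width=14, slack=1)
Line 9: ['brick', 'sand'] (min_width=10, slack=5)
Line 10: ['table'] (min_width=5, slack=10)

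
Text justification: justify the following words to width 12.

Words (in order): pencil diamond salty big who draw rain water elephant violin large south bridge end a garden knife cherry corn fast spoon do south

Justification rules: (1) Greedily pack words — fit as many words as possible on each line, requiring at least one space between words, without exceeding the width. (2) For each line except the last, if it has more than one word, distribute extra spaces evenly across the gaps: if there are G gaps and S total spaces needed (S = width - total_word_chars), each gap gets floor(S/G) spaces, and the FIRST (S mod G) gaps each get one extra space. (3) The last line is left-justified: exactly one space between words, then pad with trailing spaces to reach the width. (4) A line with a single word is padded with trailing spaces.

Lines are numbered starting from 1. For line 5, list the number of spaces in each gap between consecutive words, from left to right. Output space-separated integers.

Line 1: ['pencil'] (min_width=6, slack=6)
Line 2: ['diamond'] (min_width=7, slack=5)
Line 3: ['salty', 'big'] (min_width=9, slack=3)
Line 4: ['who', 'draw'] (min_width=8, slack=4)
Line 5: ['rain', 'water'] (min_width=10, slack=2)
Line 6: ['elephant'] (min_width=8, slack=4)
Line 7: ['violin', 'large'] (min_width=12, slack=0)
Line 8: ['south', 'bridge'] (min_width=12, slack=0)
Line 9: ['end', 'a', 'garden'] (min_width=12, slack=0)
Line 10: ['knife', 'cherry'] (min_width=12, slack=0)
Line 11: ['corn', 'fast'] (min_width=9, slack=3)
Line 12: ['spoon', 'do'] (min_width=8, slack=4)
Line 13: ['south'] (min_width=5, slack=7)

Answer: 3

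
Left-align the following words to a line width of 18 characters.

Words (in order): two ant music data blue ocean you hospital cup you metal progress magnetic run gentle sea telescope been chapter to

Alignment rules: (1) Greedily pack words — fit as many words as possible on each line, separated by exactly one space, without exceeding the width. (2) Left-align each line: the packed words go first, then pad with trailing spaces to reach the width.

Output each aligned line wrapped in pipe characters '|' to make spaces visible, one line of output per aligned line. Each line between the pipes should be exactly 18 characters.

Line 1: ['two', 'ant', 'music', 'data'] (min_width=18, slack=0)
Line 2: ['blue', 'ocean', 'you'] (min_width=14, slack=4)
Line 3: ['hospital', 'cup', 'you'] (min_width=16, slack=2)
Line 4: ['metal', 'progress'] (min_width=14, slack=4)
Line 5: ['magnetic', 'run'] (min_width=12, slack=6)
Line 6: ['gentle', 'sea'] (min_width=10, slack=8)
Line 7: ['telescope', 'been'] (min_width=14, slack=4)
Line 8: ['chapter', 'to'] (min_width=10, slack=8)

Answer: |two ant music data|
|blue ocean you    |
|hospital cup you  |
|metal progress    |
|magnetic run      |
|gentle sea        |
|telescope been    |
|chapter to        |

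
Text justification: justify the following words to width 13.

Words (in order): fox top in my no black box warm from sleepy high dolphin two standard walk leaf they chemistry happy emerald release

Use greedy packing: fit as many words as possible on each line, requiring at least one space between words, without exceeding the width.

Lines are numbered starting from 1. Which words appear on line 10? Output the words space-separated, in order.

Line 1: ['fox', 'top', 'in', 'my'] (min_width=13, slack=0)
Line 2: ['no', 'black', 'box'] (min_width=12, slack=1)
Line 3: ['warm', 'from'] (min_width=9, slack=4)
Line 4: ['sleepy', 'high'] (min_width=11, slack=2)
Line 5: ['dolphin', 'two'] (min_width=11, slack=2)
Line 6: ['standard', 'walk'] (min_width=13, slack=0)
Line 7: ['leaf', 'they'] (min_width=9, slack=4)
Line 8: ['chemistry'] (min_width=9, slack=4)
Line 9: ['happy', 'emerald'] (min_width=13, slack=0)
Line 10: ['release'] (min_width=7, slack=6)

Answer: release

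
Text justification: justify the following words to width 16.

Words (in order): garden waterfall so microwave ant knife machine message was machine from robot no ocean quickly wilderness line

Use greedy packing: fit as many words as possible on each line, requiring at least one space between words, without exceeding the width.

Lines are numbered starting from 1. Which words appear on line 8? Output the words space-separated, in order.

Answer: wilderness line

Derivation:
Line 1: ['garden', 'waterfall'] (min_width=16, slack=0)
Line 2: ['so', 'microwave', 'ant'] (min_width=16, slack=0)
Line 3: ['knife', 'machine'] (min_width=13, slack=3)
Line 4: ['message', 'was'] (min_width=11, slack=5)
Line 5: ['machine', 'from'] (min_width=12, slack=4)
Line 6: ['robot', 'no', 'ocean'] (min_width=14, slack=2)
Line 7: ['quickly'] (min_width=7, slack=9)
Line 8: ['wilderness', 'line'] (min_width=15, slack=1)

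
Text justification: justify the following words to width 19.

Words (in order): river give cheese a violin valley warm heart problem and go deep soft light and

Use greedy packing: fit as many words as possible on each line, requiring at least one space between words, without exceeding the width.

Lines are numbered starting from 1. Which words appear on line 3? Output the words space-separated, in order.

Line 1: ['river', 'give', 'cheese', 'a'] (min_width=19, slack=0)
Line 2: ['violin', 'valley', 'warm'] (min_width=18, slack=1)
Line 3: ['heart', 'problem', 'and'] (min_width=17, slack=2)
Line 4: ['go', 'deep', 'soft', 'light'] (min_width=18, slack=1)
Line 5: ['and'] (min_width=3, slack=16)

Answer: heart problem and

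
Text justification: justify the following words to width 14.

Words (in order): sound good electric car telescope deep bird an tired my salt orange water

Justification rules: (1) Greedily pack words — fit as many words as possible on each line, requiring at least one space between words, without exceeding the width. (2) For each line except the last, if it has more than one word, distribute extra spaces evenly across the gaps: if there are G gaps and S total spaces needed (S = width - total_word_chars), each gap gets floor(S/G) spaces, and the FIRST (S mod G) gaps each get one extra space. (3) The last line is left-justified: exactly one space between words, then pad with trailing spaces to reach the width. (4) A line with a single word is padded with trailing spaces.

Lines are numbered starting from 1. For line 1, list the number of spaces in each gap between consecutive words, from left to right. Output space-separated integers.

Line 1: ['sound', 'good'] (min_width=10, slack=4)
Line 2: ['electric', 'car'] (min_width=12, slack=2)
Line 3: ['telescope', 'deep'] (min_width=14, slack=0)
Line 4: ['bird', 'an', 'tired'] (min_width=13, slack=1)
Line 5: ['my', 'salt', 'orange'] (min_width=14, slack=0)
Line 6: ['water'] (min_width=5, slack=9)

Answer: 5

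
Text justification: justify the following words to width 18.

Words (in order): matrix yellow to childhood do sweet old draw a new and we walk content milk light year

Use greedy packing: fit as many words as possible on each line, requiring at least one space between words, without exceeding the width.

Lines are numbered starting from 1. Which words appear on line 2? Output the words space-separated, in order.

Answer: childhood do sweet

Derivation:
Line 1: ['matrix', 'yellow', 'to'] (min_width=16, slack=2)
Line 2: ['childhood', 'do', 'sweet'] (min_width=18, slack=0)
Line 3: ['old', 'draw', 'a', 'new', 'and'] (min_width=18, slack=0)
Line 4: ['we', 'walk', 'content'] (min_width=15, slack=3)
Line 5: ['milk', 'light', 'year'] (min_width=15, slack=3)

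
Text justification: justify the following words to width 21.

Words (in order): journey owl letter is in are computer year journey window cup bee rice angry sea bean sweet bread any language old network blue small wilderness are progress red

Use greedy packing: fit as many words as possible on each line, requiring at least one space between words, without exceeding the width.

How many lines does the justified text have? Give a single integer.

Answer: 8

Derivation:
Line 1: ['journey', 'owl', 'letter', 'is'] (min_width=21, slack=0)
Line 2: ['in', 'are', 'computer', 'year'] (min_width=20, slack=1)
Line 3: ['journey', 'window', 'cup'] (min_width=18, slack=3)
Line 4: ['bee', 'rice', 'angry', 'sea'] (min_width=18, slack=3)
Line 5: ['bean', 'sweet', 'bread', 'any'] (min_width=20, slack=1)
Line 6: ['language', 'old', 'network'] (min_width=20, slack=1)
Line 7: ['blue', 'small', 'wilderness'] (min_width=21, slack=0)
Line 8: ['are', 'progress', 'red'] (min_width=16, slack=5)
Total lines: 8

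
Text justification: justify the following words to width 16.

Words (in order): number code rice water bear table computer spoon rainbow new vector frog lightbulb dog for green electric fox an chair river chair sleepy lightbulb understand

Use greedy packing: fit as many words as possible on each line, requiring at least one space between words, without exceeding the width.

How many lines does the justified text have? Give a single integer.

Line 1: ['number', 'code', 'rice'] (min_width=16, slack=0)
Line 2: ['water', 'bear', 'table'] (min_width=16, slack=0)
Line 3: ['computer', 'spoon'] (min_width=14, slack=2)
Line 4: ['rainbow', 'new'] (min_width=11, slack=5)
Line 5: ['vector', 'frog'] (min_width=11, slack=5)
Line 6: ['lightbulb', 'dog'] (min_width=13, slack=3)
Line 7: ['for', 'green'] (min_width=9, slack=7)
Line 8: ['electric', 'fox', 'an'] (min_width=15, slack=1)
Line 9: ['chair', 'river'] (min_width=11, slack=5)
Line 10: ['chair', 'sleepy'] (min_width=12, slack=4)
Line 11: ['lightbulb'] (min_width=9, slack=7)
Line 12: ['understand'] (min_width=10, slack=6)
Total lines: 12

Answer: 12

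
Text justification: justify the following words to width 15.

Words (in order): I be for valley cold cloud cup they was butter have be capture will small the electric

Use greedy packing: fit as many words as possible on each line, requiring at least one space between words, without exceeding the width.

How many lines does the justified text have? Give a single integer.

Answer: 6

Derivation:
Line 1: ['I', 'be', 'for', 'valley'] (min_width=15, slack=0)
Line 2: ['cold', 'cloud', 'cup'] (min_width=14, slack=1)
Line 3: ['they', 'was', 'butter'] (min_width=15, slack=0)
Line 4: ['have', 'be', 'capture'] (min_width=15, slack=0)
Line 5: ['will', 'small', 'the'] (min_width=14, slack=1)
Line 6: ['electric'] (min_width=8, slack=7)
Total lines: 6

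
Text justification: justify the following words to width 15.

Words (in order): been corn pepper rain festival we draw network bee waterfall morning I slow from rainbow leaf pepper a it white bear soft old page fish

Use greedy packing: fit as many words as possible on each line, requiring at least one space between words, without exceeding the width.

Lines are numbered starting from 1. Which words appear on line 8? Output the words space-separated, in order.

Line 1: ['been', 'corn'] (min_width=9, slack=6)
Line 2: ['pepper', 'rain'] (min_width=11, slack=4)
Line 3: ['festival', 'we'] (min_width=11, slack=4)
Line 4: ['draw', 'network'] (min_width=12, slack=3)
Line 5: ['bee', 'waterfall'] (min_width=13, slack=2)
Line 6: ['morning', 'I', 'slow'] (min_width=14, slack=1)
Line 7: ['from', 'rainbow'] (min_width=12, slack=3)
Line 8: ['leaf', 'pepper', 'a'] (min_width=13, slack=2)
Line 9: ['it', 'white', 'bear'] (min_width=13, slack=2)
Line 10: ['soft', 'old', 'page'] (min_width=13, slack=2)
Line 11: ['fish'] (min_width=4, slack=11)

Answer: leaf pepper a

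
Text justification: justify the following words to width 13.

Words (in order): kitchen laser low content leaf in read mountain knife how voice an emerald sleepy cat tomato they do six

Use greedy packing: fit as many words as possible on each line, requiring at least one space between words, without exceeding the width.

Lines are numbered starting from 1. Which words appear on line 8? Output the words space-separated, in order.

Answer: sleepy cat

Derivation:
Line 1: ['kitchen', 'laser'] (min_width=13, slack=0)
Line 2: ['low', 'content'] (min_width=11, slack=2)
Line 3: ['leaf', 'in', 'read'] (min_width=12, slack=1)
Line 4: ['mountain'] (min_width=8, slack=5)
Line 5: ['knife', 'how'] (min_width=9, slack=4)
Line 6: ['voice', 'an'] (min_width=8, slack=5)
Line 7: ['emerald'] (min_width=7, slack=6)
Line 8: ['sleepy', 'cat'] (min_width=10, slack=3)
Line 9: ['tomato', 'they'] (min_width=11, slack=2)
Line 10: ['do', 'six'] (min_width=6, slack=7)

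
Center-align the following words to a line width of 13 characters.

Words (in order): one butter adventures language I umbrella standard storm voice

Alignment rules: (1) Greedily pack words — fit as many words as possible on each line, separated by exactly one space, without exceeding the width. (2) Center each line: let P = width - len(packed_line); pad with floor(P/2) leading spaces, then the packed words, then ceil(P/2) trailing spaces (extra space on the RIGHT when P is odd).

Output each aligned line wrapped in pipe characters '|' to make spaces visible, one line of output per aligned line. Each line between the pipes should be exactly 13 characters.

Answer: | one butter  |
| adventures  |
| language I  |
|  umbrella   |
|  standard   |
| storm voice |

Derivation:
Line 1: ['one', 'butter'] (min_width=10, slack=3)
Line 2: ['adventures'] (min_width=10, slack=3)
Line 3: ['language', 'I'] (min_width=10, slack=3)
Line 4: ['umbrella'] (min_width=8, slack=5)
Line 5: ['standard'] (min_width=8, slack=5)
Line 6: ['storm', 'voice'] (min_width=11, slack=2)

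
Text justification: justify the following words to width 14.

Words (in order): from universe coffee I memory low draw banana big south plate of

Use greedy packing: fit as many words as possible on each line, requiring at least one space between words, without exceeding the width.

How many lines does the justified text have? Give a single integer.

Answer: 6

Derivation:
Line 1: ['from', 'universe'] (min_width=13, slack=1)
Line 2: ['coffee', 'I'] (min_width=8, slack=6)
Line 3: ['memory', 'low'] (min_width=10, slack=4)
Line 4: ['draw', 'banana'] (min_width=11, slack=3)
Line 5: ['big', 'south'] (min_width=9, slack=5)
Line 6: ['plate', 'of'] (min_width=8, slack=6)
Total lines: 6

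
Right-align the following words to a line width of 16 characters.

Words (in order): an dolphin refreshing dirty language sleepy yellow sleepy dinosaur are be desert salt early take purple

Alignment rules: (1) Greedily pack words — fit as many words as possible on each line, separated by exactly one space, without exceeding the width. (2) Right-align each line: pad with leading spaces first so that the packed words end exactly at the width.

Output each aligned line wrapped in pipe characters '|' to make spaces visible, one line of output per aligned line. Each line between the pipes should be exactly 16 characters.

Answer: |      an dolphin|
|refreshing dirty|
| language sleepy|
|   yellow sleepy|
| dinosaur are be|
|     desert salt|
|      early take|
|          purple|

Derivation:
Line 1: ['an', 'dolphin'] (min_width=10, slack=6)
Line 2: ['refreshing', 'dirty'] (min_width=16, slack=0)
Line 3: ['language', 'sleepy'] (min_width=15, slack=1)
Line 4: ['yellow', 'sleepy'] (min_width=13, slack=3)
Line 5: ['dinosaur', 'are', 'be'] (min_width=15, slack=1)
Line 6: ['desert', 'salt'] (min_width=11, slack=5)
Line 7: ['early', 'take'] (min_width=10, slack=6)
Line 8: ['purple'] (min_width=6, slack=10)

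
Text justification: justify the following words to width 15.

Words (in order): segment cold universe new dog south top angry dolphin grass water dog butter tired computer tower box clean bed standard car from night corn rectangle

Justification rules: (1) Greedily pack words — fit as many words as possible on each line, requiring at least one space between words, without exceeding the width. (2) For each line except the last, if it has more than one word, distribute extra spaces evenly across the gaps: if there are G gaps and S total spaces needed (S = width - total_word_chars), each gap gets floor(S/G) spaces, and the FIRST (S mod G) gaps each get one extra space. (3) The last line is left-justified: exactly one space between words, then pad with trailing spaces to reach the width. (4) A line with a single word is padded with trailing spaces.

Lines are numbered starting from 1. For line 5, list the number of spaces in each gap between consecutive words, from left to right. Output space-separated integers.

Line 1: ['segment', 'cold'] (min_width=12, slack=3)
Line 2: ['universe', 'new'] (min_width=12, slack=3)
Line 3: ['dog', 'south', 'top'] (min_width=13, slack=2)
Line 4: ['angry', 'dolphin'] (min_width=13, slack=2)
Line 5: ['grass', 'water', 'dog'] (min_width=15, slack=0)
Line 6: ['butter', 'tired'] (min_width=12, slack=3)
Line 7: ['computer', 'tower'] (min_width=14, slack=1)
Line 8: ['box', 'clean', 'bed'] (min_width=13, slack=2)
Line 9: ['standard', 'car'] (min_width=12, slack=3)
Line 10: ['from', 'night', 'corn'] (min_width=15, slack=0)
Line 11: ['rectangle'] (min_width=9, slack=6)

Answer: 1 1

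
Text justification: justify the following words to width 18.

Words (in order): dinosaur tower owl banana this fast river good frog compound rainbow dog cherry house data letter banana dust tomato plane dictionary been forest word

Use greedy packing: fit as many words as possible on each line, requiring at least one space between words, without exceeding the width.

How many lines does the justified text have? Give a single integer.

Line 1: ['dinosaur', 'tower', 'owl'] (min_width=18, slack=0)
Line 2: ['banana', 'this', 'fast'] (min_width=16, slack=2)
Line 3: ['river', 'good', 'frog'] (min_width=15, slack=3)
Line 4: ['compound', 'rainbow'] (min_width=16, slack=2)
Line 5: ['dog', 'cherry', 'house'] (min_width=16, slack=2)
Line 6: ['data', 'letter', 'banana'] (min_width=18, slack=0)
Line 7: ['dust', 'tomato', 'plane'] (min_width=17, slack=1)
Line 8: ['dictionary', 'been'] (min_width=15, slack=3)
Line 9: ['forest', 'word'] (min_width=11, slack=7)
Total lines: 9

Answer: 9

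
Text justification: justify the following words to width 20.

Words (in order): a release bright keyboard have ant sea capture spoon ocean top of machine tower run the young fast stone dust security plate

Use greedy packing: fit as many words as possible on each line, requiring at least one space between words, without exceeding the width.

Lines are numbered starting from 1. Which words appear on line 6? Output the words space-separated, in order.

Line 1: ['a', 'release', 'bright'] (min_width=16, slack=4)
Line 2: ['keyboard', 'have', 'ant'] (min_width=17, slack=3)
Line 3: ['sea', 'capture', 'spoon'] (min_width=17, slack=3)
Line 4: ['ocean', 'top', 'of', 'machine'] (min_width=20, slack=0)
Line 5: ['tower', 'run', 'the', 'young'] (min_width=19, slack=1)
Line 6: ['fast', 'stone', 'dust'] (min_width=15, slack=5)
Line 7: ['security', 'plate'] (min_width=14, slack=6)

Answer: fast stone dust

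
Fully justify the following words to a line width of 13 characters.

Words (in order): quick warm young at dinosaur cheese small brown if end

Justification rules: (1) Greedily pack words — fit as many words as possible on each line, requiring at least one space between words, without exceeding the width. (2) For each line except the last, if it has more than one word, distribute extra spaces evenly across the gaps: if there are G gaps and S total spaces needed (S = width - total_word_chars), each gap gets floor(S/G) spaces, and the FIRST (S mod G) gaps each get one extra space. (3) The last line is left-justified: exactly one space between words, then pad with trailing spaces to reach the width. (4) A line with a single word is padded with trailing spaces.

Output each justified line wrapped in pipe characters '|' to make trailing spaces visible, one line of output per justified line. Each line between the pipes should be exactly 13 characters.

Line 1: ['quick', 'warm'] (min_width=10, slack=3)
Line 2: ['young', 'at'] (min_width=8, slack=5)
Line 3: ['dinosaur'] (min_width=8, slack=5)
Line 4: ['cheese', 'small'] (min_width=12, slack=1)
Line 5: ['brown', 'if', 'end'] (min_width=12, slack=1)

Answer: |quick    warm|
|young      at|
|dinosaur     |
|cheese  small|
|brown if end |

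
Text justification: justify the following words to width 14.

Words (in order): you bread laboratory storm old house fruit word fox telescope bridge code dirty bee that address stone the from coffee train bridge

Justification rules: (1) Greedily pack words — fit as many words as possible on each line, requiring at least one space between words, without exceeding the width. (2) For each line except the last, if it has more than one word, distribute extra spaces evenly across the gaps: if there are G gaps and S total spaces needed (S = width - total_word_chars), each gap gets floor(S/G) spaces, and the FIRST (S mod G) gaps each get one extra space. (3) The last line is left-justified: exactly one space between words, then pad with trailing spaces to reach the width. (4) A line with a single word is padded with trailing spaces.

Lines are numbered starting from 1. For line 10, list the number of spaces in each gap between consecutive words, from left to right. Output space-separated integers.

Answer: 7

Derivation:
Line 1: ['you', 'bread'] (min_width=9, slack=5)
Line 2: ['laboratory'] (min_width=10, slack=4)
Line 3: ['storm', 'old'] (min_width=9, slack=5)
Line 4: ['house', 'fruit'] (min_width=11, slack=3)
Line 5: ['word', 'fox'] (min_width=8, slack=6)
Line 6: ['telescope'] (min_width=9, slack=5)
Line 7: ['bridge', 'code'] (min_width=11, slack=3)
Line 8: ['dirty', 'bee', 'that'] (min_width=14, slack=0)
Line 9: ['address', 'stone'] (min_width=13, slack=1)
Line 10: ['the', 'from'] (min_width=8, slack=6)
Line 11: ['coffee', 'train'] (min_width=12, slack=2)
Line 12: ['bridge'] (min_width=6, slack=8)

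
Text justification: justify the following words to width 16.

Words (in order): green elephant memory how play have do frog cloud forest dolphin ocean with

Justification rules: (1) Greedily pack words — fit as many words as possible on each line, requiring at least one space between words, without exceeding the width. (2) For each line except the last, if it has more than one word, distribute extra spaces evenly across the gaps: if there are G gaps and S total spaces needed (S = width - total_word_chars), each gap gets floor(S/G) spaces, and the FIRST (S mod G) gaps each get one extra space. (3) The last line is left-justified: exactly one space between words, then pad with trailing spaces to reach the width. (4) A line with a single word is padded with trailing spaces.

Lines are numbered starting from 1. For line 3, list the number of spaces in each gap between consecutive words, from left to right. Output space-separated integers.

Answer: 3 3

Derivation:
Line 1: ['green', 'elephant'] (min_width=14, slack=2)
Line 2: ['memory', 'how', 'play'] (min_width=15, slack=1)
Line 3: ['have', 'do', 'frog'] (min_width=12, slack=4)
Line 4: ['cloud', 'forest'] (min_width=12, slack=4)
Line 5: ['dolphin', 'ocean'] (min_width=13, slack=3)
Line 6: ['with'] (min_width=4, slack=12)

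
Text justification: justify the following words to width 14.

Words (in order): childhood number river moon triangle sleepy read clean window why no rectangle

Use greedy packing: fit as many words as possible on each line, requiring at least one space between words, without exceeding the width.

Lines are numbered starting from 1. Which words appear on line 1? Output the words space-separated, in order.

Answer: childhood

Derivation:
Line 1: ['childhood'] (min_width=9, slack=5)
Line 2: ['number', 'river'] (min_width=12, slack=2)
Line 3: ['moon', 'triangle'] (min_width=13, slack=1)
Line 4: ['sleepy', 'read'] (min_width=11, slack=3)
Line 5: ['clean', 'window'] (min_width=12, slack=2)
Line 6: ['why', 'no'] (min_width=6, slack=8)
Line 7: ['rectangle'] (min_width=9, slack=5)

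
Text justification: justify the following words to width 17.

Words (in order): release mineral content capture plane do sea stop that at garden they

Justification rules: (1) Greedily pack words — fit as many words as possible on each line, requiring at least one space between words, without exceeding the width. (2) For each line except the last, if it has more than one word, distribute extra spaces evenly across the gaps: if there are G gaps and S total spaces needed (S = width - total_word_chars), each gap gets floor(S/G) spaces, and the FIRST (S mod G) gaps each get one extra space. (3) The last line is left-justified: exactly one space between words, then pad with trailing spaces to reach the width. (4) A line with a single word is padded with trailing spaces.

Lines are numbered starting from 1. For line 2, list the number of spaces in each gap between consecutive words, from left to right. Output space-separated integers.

Line 1: ['release', 'mineral'] (min_width=15, slack=2)
Line 2: ['content', 'capture'] (min_width=15, slack=2)
Line 3: ['plane', 'do', 'sea', 'stop'] (min_width=17, slack=0)
Line 4: ['that', 'at', 'garden'] (min_width=14, slack=3)
Line 5: ['they'] (min_width=4, slack=13)

Answer: 3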